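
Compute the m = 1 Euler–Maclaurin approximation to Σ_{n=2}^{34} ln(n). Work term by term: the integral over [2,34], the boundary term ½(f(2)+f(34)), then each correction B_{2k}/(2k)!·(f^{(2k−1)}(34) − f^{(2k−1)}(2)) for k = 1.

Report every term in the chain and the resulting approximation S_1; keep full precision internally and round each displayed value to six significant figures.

The integral term ∫_2^34 ln(x) dx = 86.5100.
Boundary: ½(f(2) + f(34)) = ½(0.693147 + 3.52636) = 2.10975.
Running total after boundary: 88.6197.
Correction k=1: B_{2}/2! · (f^{(1)}(34) − f^{(1)}(2)) = 1/12 · (0.0294118 − 0.500000) = -0.0392157.

S_1 ≈ 88.5805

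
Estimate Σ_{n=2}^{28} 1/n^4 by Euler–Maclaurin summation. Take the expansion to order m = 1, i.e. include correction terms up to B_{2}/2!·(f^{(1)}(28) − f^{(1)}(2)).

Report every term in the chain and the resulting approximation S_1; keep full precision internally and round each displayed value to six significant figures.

∫_2^28 1/x^4 dx evaluates to 0.0416515.
½[f(2) + f(28)] = ½[0.0625000 + 1.62693e-06] = 0.0312508.
So far: 0.0729023.
k=1: B_{2}/(2)! × [f^{(1)}(28) − f^{(1)}(2)] = 1/12 × (-2.32418e-07 − (-0.125000)) = 0.0104166.

S_1 ≈ 0.0833189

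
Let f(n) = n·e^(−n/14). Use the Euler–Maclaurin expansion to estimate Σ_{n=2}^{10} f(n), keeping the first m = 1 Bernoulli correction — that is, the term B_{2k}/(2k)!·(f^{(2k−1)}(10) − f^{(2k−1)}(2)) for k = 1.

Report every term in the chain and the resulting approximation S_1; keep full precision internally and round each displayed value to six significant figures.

S_1 ≈ 32.9590

Integral: ∫_2^10 x·e^(−x/14) dx = 29.6947.
Boundary: ½(f(2) + f(10)) = ½(1.73376 + 4.89542) = 3.31459.
Running total after boundary: 33.0092.
k=1: B_{2}/(2)! × [f^{(1)}(10) − f^{(1)}(2)] = 1/12 × (0.139869 − 0.743038) = -0.0502641.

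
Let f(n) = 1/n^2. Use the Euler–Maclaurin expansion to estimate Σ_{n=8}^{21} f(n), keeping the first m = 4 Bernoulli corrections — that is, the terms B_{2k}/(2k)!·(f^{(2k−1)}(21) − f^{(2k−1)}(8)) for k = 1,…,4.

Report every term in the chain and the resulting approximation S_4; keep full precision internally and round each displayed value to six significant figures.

S_4 ≈ 0.0866338

∫_8^21 1/x^2 dx evaluates to 0.0773810.
Endpoint term: (f(8) + f(21))/2 = (0.0156250 + 0.00226757)/2 = 0.00894629.
So far: 0.0863272.
Correction k=1: B_{2}/2! · (f^{(1)}(21) − f^{(1)}(8)) = 1/12 · (-0.000215959 − (-0.00390625)) = 0.000307524.
Partial sum through k=1: 0.0866348.
Correction k=2: B_{4}/4! · (f^{(3)}(21) − f^{(3)}(8)) = −1/720 · (-5.87645e-06 − (-0.000732422)) = -1.00909e-06.
Partial sum through k=2: 0.0866338.
Correction k=3: B_{6}/6! · (f^{(5)}(21) − f^{(5)}(8)) = 1/30240 · (-3.99758e-07 − (-0.000343323)) = 1.13400e-08.
Partial sum through k=3: 0.0866338.
Correction k=4: B_{8}/8! · (f^{(7)}(21) − f^{(7)}(8)) = −1/1209600 · (-5.07630e-08 − (-0.000300407)) = -2.48311e-10.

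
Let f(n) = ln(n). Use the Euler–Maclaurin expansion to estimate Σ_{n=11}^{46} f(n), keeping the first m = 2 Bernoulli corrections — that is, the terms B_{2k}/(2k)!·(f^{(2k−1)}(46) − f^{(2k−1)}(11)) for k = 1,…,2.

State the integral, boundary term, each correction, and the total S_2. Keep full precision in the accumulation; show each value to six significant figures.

S_2 ≈ 117.848

The integral term ∫_11^46 ln(x) dx = 114.741.
Boundary: ½(f(11) + f(46)) = ½(2.39790 + 3.82864) = 3.11327.
So far: 117.854.
k=1: B_{2}/(2)! × [f^{(1)}(46) − f^{(1)}(11)] = 1/12 × (0.0217391 − 0.0909091) = -0.00576416.
After k=1: 117.848.
k=2: B_{4}/(4)! × [f^{(3)}(46) − f^{(3)}(11)] = −1/720 × (2.05474e-05 − 0.00150263) = 2.05845e-06.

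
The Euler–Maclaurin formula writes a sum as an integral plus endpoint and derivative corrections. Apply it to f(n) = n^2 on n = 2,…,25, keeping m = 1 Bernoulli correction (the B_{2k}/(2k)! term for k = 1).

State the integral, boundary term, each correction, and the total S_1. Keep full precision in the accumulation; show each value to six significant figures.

S_1 ≈ 5524.00

The integral term ∫_2^25 x^2 dx = 5205.67.
½[f(2) + f(25)] = ½[4.00000 + 625.000] = 314.500.
Running total after boundary: 5520.17.
Correction k=1: B_{2}/2! · (f^{(1)}(25) − f^{(1)}(2)) = 1/12 · (50.0000 − 4.00000) = 3.83333.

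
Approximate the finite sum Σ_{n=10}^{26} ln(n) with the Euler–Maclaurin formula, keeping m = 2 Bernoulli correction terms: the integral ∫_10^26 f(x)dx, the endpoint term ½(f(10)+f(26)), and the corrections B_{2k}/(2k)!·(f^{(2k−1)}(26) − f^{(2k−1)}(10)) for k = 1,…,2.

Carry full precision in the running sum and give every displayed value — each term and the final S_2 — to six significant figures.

S_2 ≈ 48.4599

∫_10^26 ln(x) dx evaluates to 45.6847.
Endpoint term: (f(10) + f(26))/2 = (2.30259 + 3.25810)/2 = 2.78034.
Running total after boundary: 48.4650.
Correction k=1: B_{2}/2! · (f^{(1)}(26) − f^{(1)}(10)) = 1/12 · (0.0384615 − 0.100000) = -0.00512821.
Running total after k=1: 48.4599.
Correction k=2: B_{4}/4! · (f^{(3)}(26) − f^{(3)}(10)) = −1/720 · (0.000113792 − 0.00200000) = 2.61973e-06.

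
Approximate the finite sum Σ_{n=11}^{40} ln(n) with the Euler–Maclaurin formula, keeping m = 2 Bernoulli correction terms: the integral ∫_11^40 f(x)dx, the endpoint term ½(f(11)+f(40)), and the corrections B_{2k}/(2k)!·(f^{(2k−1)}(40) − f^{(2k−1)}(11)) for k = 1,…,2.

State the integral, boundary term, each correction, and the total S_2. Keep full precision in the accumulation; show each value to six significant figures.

Integral: ∫_11^40 ln(x) dx = 92.1783.
Endpoint term: (f(11) + f(40))/2 = (2.39790 + 3.68888)/2 = 3.04339.
So far: 95.2217.
k=1: B_{2}/(2)! × [f^{(1)}(40) − f^{(1)}(11)] = 1/12 × (0.0250000 − 0.0909091) = -0.00549242.
After k=1: 95.2162.
k=2: B_{4}/(4)! × [f^{(3)}(40) − f^{(3)}(11)] = −1/720 × (3.12500e-05 − 0.00150263) = 2.04358e-06.

S_2 ≈ 95.2162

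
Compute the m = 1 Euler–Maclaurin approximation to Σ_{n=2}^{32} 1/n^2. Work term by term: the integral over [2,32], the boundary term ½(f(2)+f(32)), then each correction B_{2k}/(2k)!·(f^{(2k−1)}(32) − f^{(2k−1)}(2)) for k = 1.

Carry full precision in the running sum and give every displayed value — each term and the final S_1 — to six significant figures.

Integral: ∫_2^32 1/x^2 dx = 0.468750.
½[f(2) + f(32)] = ½[0.250000 + 0.000976562] = 0.125488.
So far: 0.594238.
Order-1 term: 1/12 · (-6.10352e-05 − (-0.250000)) = 0.0208282.

S_1 ≈ 0.615067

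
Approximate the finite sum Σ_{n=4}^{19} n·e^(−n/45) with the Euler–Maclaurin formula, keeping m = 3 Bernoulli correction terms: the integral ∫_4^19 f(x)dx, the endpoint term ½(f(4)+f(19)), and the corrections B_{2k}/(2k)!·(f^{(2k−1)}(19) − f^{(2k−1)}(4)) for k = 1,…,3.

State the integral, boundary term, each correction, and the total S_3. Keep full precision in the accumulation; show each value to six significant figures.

S_3 ≈ 137.384

The integral term ∫_4^19 x·e^(−x/45) dx = 129.364.
Endpoint term: (f(4) + f(19))/2 = (3.65979 + 12.4562)/2 = 8.05798.
Running total after boundary: 137.422.
k=1: B_{2}/(2)! × [f^{(1)}(19) − f^{(1)}(4)] = 1/12 × (0.378784 − 0.833619) = -0.0379029.
Running total after k=1: 137.384.
k=2: B_{4}/(4)! × [f^{(3)}(19) − f^{(3)}(4)] = −1/720 × (0.000834549 − 0.00131532) = 6.67731e-07.
Running total after k=2: 137.384.
k=3: B_{6}/(6)! × [f^{(5)}(19) − f^{(5)}(4)] = 1/30240 × (7.31873e-07 − 1.09579e-06) = -1.20342e-11.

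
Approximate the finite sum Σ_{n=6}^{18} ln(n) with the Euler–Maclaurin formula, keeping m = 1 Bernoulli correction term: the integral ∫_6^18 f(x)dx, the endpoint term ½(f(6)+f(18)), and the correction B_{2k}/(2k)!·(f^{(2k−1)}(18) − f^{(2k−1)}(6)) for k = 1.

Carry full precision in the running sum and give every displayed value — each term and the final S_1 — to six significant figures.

∫_6^18 ln(x) dx evaluates to 29.2761.
Boundary: ½(f(6) + f(18)) = ½(1.79176 + 2.89037) = 2.34107.
Integral + boundary = 31.6172.
Order-1 term: 1/12 · (0.0555556 − 0.166667) = -0.00925926.

S_1 ≈ 31.6079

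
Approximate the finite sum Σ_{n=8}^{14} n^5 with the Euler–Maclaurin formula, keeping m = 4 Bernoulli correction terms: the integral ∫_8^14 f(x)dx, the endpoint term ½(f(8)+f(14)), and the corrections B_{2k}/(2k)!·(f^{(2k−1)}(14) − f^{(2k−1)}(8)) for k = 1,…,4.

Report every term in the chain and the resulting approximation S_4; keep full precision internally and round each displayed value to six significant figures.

S_4 ≈ 1.51082e+06

∫_8^14 x^5 dx evaluates to 1.21123e+06.
Boundary: ½(f(8) + f(14)) = ½(32768.0 + 537824) = 285296.
Running total after boundary: 1.49653e+06.
k=1: B_{2}/(2)! × [f^{(1)}(14) − f^{(1)}(8)] = 1/12 × (192080 − 20480.0) = 14300.0.
Partial sum through k=1: 1.51083e+06.
k=2: B_{4}/(4)! × [f^{(3)}(14) − f^{(3)}(8)] = −1/720 × (11760.0 − 3840.00) = -11.0000.
Partial sum through k=2: 1.51082e+06.
k=3: B_{6}/(6)! × [f^{(5)}(14) − f^{(5)}(8)] = 1/30240 × (120.000 − 120.000) = 0.00000.
Partial sum through k=3: 1.51082e+06.
k=4: B_{8}/(8)! × [f^{(7)}(14) − f^{(7)}(8)] = −1/1209600 × (0.00000 − 0.00000) = 0.00000.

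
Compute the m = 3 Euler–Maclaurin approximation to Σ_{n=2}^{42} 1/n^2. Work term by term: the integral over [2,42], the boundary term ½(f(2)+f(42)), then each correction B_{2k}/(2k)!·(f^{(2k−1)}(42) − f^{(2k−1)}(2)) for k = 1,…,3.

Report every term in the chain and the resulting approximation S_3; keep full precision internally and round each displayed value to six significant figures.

Integral: ∫_2^42 1/x^2 dx = 0.476190.
Endpoint term: (f(2) + f(42))/2 = (0.250000 + 0.000566893)/2 = 0.125283.
Running total after boundary: 0.601474.
Order-1 term: 1/12 · (-2.69949e-05 − (-0.250000)) = 0.0208311.
Running total after k=1: 0.622305.
Order-2 term: −1/720 · (-1.83639e-07 − (-0.750000)) = -0.00104167.
Running total after k=2: 0.621263.
Order-3 term: 1/30240 · (-3.12311e-09 − (-5.62500)) = 0.000186012.

S_3 ≈ 0.621449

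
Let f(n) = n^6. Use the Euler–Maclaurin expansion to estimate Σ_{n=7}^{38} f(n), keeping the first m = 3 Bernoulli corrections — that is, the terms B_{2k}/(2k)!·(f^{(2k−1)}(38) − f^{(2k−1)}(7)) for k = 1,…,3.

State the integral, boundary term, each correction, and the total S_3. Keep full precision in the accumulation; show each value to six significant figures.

S_3 ≈ 1.78901e+10

Integral: ∫_7^38 x^6 dx = 1.63450e+10.
Endpoint term: (f(7) + f(38))/2 = (117649 + 3.01094e+09)/2 = 1.50553e+09.
So far: 1.78505e+10.
Correction k=1: B_{2}/2! · (f^{(1)}(38) − f^{(1)}(7)) = 1/12 · (4.75411e+08 − 100842) = 3.96092e+07.
Partial sum through k=1: 1.78901e+10.
Correction k=2: B_{4}/4! · (f^{(3)}(38) − f^{(3)}(7)) = −1/720 · (6.58464e+06 − 41160.0) = -9088.17.
Partial sum through k=2: 1.78901e+10.
Correction k=3: B_{6}/6! · (f^{(5)}(38) − f^{(5)}(7)) = 1/30240 · (27360.0 − 5040.00) = 0.738095.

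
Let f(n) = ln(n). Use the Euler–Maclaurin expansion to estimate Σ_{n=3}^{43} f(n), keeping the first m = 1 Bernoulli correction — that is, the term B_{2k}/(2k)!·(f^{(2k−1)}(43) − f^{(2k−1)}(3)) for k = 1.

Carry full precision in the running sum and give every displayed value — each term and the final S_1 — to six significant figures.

S_1 ≈ 120.840

The integral term ∫_3^43 ln(x) dx = 118.436.
½[f(3) + f(43)] = ½[1.09861 + 3.76120] = 2.42991.
So far: 120.866.
k=1: B_{2}/(2)! × [f^{(1)}(43) − f^{(1)}(3)] = 1/12 × (0.0232558 − 0.333333) = -0.0258398.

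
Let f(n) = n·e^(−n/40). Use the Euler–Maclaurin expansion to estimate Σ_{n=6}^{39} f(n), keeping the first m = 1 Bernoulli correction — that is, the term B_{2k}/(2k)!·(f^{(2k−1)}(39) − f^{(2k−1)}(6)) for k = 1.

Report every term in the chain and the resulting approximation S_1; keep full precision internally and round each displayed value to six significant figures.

∫_6^39 x·e^(−x/40) dx evaluates to 391.775.
½[f(6) + f(39)] = ½[5.16425 + 14.7105] = 9.93737.
Integral + boundary = 401.712.
Order-1 term: 1/12 · (0.00942981 − 0.731602) = -0.0601810.

S_1 ≈ 401.652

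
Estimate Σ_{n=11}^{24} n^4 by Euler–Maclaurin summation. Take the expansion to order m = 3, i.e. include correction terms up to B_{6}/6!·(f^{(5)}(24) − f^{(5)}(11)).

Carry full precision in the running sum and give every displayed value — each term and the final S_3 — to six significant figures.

S_3 ≈ 1.73769e+06

The integral term ∫_11^24 x^4 dx = 1.56031e+06.
½[f(11) + f(24)] = ½[14641.0 + 331776] = 173208.
Running total after boundary: 1.73352e+06.
Correction k=1: B_{2}/2! · (f^{(1)}(24) − f^{(1)}(11)) = 1/12 · (55296.0 − 5324.00) = 4164.33.
Partial sum through k=1: 1.73769e+06.
Correction k=2: B_{4}/4! · (f^{(3)}(24) − f^{(3)}(11)) = −1/720 · (576.000 − 264.000) = -0.433333.
Partial sum through k=2: 1.73769e+06.
Correction k=3: B_{6}/6! · (f^{(5)}(24) − f^{(5)}(11)) = 1/30240 · (0.00000 − 0.00000) = 0.00000.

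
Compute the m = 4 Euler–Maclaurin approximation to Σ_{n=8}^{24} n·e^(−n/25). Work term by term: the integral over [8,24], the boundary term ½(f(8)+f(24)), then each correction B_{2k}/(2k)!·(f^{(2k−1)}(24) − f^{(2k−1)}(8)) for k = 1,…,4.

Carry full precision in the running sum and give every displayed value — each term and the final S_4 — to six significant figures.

∫_8^24 x·e^(−x/25) dx evaluates to 130.029.
½[f(8) + f(24)] = ½[5.80919 + 9.18943] = 7.49931.
Running total after boundary: 137.528.
Order-1 term: 1/12 · (0.0153157 − 0.493781) = -0.0398721.
Partial sum through k=1: 137.489.
Order-2 term: −1/720 · (0.00124976 − 0.00311373) = 2.58884e-06.
Partial sum through k=2: 137.489.
Order-3 term: 1/30240 · (3.96003e-06 − 8.69985e-06) = -1.56740e-10.
Partial sum through k=3: 137.489.
Order-4 term: −1/1209600 · (9.47271e-09 − 1.98684e-08) = 8.59429e-15.

S_4 ≈ 137.489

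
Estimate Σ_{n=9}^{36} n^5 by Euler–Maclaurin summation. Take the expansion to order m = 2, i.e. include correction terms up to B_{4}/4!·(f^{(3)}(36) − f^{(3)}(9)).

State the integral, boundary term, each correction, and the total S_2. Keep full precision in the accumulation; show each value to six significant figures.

S_2 ≈ 3.93668e+08

∫_9^36 x^5 dx evaluates to 3.62708e+08.
Endpoint term: (f(9) + f(36))/2 = (59049.0 + 6.04662e+07)/2 = 3.02626e+07.
Integral + boundary = 3.92971e+08.
Correction k=1: B_{2}/2! · (f^{(1)}(36) − f^{(1)}(9)) = 1/12 · (8.39808e+06 − 32805.0) = 697106.
Running total after k=1: 3.93668e+08.
Correction k=2: B_{4}/4! · (f^{(3)}(36) − f^{(3)}(9)) = −1/720 · (77760.0 − 4860.00) = -101.250.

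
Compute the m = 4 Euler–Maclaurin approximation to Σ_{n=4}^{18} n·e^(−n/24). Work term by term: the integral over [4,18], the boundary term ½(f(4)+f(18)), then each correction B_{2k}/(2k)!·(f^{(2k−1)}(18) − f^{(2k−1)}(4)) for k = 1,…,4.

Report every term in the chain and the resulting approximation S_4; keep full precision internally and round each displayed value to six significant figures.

S_4 ≈ 98.5856

The integral term ∫_4^18 x·e^(−x/24) dx = 92.6902.
Endpoint term: (f(4) + f(18))/2 = (3.38593 + 8.50260)/2 = 5.94426.
Running total after boundary: 98.6345.
Correction k=1: B_{2}/2! · (f^{(1)}(18) − f^{(1)}(4)) = 1/12 · (0.118092 − 0.705401) = -0.0489425.
Running total after k=1: 98.5856.
Correction k=2: B_{4}/4! · (f^{(3)}(18) − f^{(3)}(4)) = −1/720 · (0.00184518 − 0.00416383) = 3.22034e-06.
Running total after k=2: 98.5856.
Correction k=3: B_{6}/6! · (f^{(5)}(18) − f^{(5)}(4)) = 1/30240 · (6.05094e-06 − 1.23316e-05) = -2.07694e-10.
Running total after k=3: 98.5856.
Correction k=4: B_{8}/8! · (f^{(7)}(18) − f^{(7)}(4)) = −1/1209600 · (1.54487e-08 − 3.02679e-08) = 1.22514e-14.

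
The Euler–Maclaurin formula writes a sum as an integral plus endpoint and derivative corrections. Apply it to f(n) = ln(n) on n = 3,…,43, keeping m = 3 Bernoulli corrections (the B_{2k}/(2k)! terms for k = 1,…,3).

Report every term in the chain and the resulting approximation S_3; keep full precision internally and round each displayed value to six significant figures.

Integral: ∫_3^43 ln(x) dx = 118.436.
½[f(3) + f(43)] = ½[1.09861 + 3.76120] = 2.42991.
Integral + boundary = 120.866.
k=1: B_{2}/(2)! × [f^{(1)}(43) − f^{(1)}(3)] = 1/12 × (0.0232558 − 0.333333) = -0.0258398.
Partial sum through k=1: 120.840.
k=2: B_{4}/(4)! × [f^{(3)}(43) − f^{(3)}(3)] = −1/720 × (2.51550e-05 − 0.0740741) = 0.000102846.
Partial sum through k=2: 120.840.
k=3: B_{6}/(6)! × [f^{(5)}(43) − f^{(5)}(3)] = 1/30240 × (1.63256e-07 − 0.0987654) = -3.26605e-06.

S_3 ≈ 120.840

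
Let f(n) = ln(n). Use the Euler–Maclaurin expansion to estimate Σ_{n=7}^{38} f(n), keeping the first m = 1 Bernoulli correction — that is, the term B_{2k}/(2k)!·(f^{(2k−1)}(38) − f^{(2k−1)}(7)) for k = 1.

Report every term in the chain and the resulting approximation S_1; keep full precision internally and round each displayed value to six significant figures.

Integral: ∫_7^38 ln(x) dx = 93.6069.
Boundary: ½(f(7) + f(38)) = ½(1.94591 + 3.63759) = 2.79175.
Running total after boundary: 96.3987.
Correction k=1: B_{2}/2! · (f^{(1)}(38) − f^{(1)}(7)) = 1/12 · (0.0263158 − 0.142857) = -0.00971178.

S_1 ≈ 96.3889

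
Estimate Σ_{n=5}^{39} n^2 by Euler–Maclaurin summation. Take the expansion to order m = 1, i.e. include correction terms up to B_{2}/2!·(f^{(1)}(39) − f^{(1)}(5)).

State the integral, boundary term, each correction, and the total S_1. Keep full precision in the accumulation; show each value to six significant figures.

Integral: ∫_5^39 x^2 dx = 19731.3.
Endpoint term: (f(5) + f(39))/2 = (25.0000 + 1521.00)/2 = 773.000.
Integral + boundary = 20504.3.
Correction k=1: B_{2}/2! · (f^{(1)}(39) − f^{(1)}(5)) = 1/12 · (78.0000 − 10.0000) = 5.66667.

S_1 ≈ 20510.0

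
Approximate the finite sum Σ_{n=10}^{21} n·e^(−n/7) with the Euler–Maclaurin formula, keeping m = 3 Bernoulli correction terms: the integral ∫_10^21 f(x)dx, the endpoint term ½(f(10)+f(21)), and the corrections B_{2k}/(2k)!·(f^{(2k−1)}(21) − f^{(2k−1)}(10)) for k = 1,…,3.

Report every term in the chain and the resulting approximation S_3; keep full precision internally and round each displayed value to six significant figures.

∫_10^21 x·e^(−x/7) dx evaluates to 18.7602.
½[f(10) + f(21)] = ½[2.39651 + 1.04553] = 1.72102.
So far: 20.4812.
Correction k=1: B_{2}/2! · (f^{(1)}(21) − f^{(1)}(10)) = 1/12 · (-0.0995741 − (-0.102708)) = 0.000261121.
After k=1: 20.4815.
Correction k=2: B_{4}/4! · (f^{(3)}(21) − f^{(3)}(10)) = −1/720 · (0.00000 − 0.00768560) = 1.06744e-05.
After k=2: 20.4815.
Correction k=3: B_{6}/6! · (f^{(5)}(21) − f^{(5)}(10)) = 1/30240 · (4.14719e-05 − 0.000356475) = -1.04168e-08.

S_3 ≈ 20.4815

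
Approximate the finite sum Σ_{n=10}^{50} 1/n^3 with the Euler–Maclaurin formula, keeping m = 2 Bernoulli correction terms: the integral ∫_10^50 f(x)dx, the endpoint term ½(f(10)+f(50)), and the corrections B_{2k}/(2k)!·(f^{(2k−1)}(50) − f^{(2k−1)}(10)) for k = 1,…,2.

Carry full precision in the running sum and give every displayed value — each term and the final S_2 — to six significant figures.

Integral: ∫_10^50 1/x^3 dx = 0.00480000.
Endpoint term: (f(10) + f(50))/2 = (0.00100000 + 8.00000e-06)/2 = 0.000504000.
So far: 0.00530400.
Order-1 term: 1/12 · (-4.80000e-07 − (-0.000300000)) = 2.49600e-05.
Partial sum through k=1: 0.00532896.
Order-2 term: −1/720 · (-3.84000e-09 − (-6.00000e-05)) = -8.33280e-08.

S_2 ≈ 0.00532888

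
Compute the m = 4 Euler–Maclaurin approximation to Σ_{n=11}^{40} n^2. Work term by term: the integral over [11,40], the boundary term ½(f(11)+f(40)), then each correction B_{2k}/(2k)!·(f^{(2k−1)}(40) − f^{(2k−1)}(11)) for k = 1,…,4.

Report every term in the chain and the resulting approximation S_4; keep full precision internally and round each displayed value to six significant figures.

Integral: ∫_11^40 x^2 dx = 20889.7.
½[f(11) + f(40)] = ½[121.000 + 1600.00] = 860.500.
So far: 21750.2.
k=1: B_{2}/(2)! × [f^{(1)}(40) − f^{(1)}(11)] = 1/12 × (80.0000 − 22.0000) = 4.83333.
Partial sum through k=1: 21755.0.
k=2: B_{4}/(4)! × [f^{(3)}(40) − f^{(3)}(11)] = −1/720 × (0.00000 − 0.00000) = 0.00000.
Partial sum through k=2: 21755.0.
k=3: B_{6}/(6)! × [f^{(5)}(40) − f^{(5)}(11)] = 1/30240 × (0.00000 − 0.00000) = 0.00000.
Partial sum through k=3: 21755.0.
k=4: B_{8}/(8)! × [f^{(7)}(40) − f^{(7)}(11)] = −1/1209600 × (0.00000 − 0.00000) = 0.00000.

S_4 ≈ 21755.0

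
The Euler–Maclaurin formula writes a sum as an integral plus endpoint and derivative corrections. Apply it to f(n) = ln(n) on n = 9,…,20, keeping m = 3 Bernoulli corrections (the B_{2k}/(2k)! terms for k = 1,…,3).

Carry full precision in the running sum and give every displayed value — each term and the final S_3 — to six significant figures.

S_3 ≈ 31.7310

Integral: ∫_9^20 ln(x) dx = 29.1396.
½[f(9) + f(20)] = ½[2.19722 + 2.99573] = 2.59648.
Running total after boundary: 31.7361.
Order-1 term: 1/12 · (0.0500000 − 0.111111) = -0.00509259.
After k=1: 31.7310.
Order-2 term: −1/720 · (0.000250000 − 0.00274348) = 3.46317e-06.
After k=2: 31.7310.
Order-3 term: 1/30240 · (7.50000e-06 − 0.000406442) = -1.31925e-08.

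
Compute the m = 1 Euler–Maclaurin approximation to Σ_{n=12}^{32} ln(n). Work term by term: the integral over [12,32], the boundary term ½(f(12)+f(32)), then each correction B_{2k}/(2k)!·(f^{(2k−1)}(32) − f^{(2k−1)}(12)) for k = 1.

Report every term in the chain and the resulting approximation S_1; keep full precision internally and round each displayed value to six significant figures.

S_1 ≈ 64.0557

Integral: ∫_12^32 ln(x) dx = 61.0847.
½[f(12) + f(32)] = ½[2.48491 + 3.46574] = 2.97532.
Running total after boundary: 64.0600.
k=1: B_{2}/(2)! × [f^{(1)}(32) − f^{(1)}(12)] = 1/12 × (0.0312500 − 0.0833333) = -0.00434028.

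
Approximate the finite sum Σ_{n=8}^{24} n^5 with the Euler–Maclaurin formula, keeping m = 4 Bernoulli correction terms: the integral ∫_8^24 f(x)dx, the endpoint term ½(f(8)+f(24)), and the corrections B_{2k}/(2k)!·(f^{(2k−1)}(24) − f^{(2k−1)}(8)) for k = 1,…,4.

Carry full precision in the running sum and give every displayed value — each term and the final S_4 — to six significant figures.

The integral term ∫_8^24 x^5 dx = 3.18068e+07.
½[f(8) + f(24)] = ½[32768.0 + 7.96262e+06] = 3.99770e+06.
Running total after boundary: 3.58045e+07.
Correction k=1: B_{2}/2! · (f^{(1)}(24) − f^{(1)}(8)) = 1/12 · (1.65888e+06 − 20480.0) = 136533.
After k=1: 3.59410e+07.
Correction k=2: B_{4}/4! · (f^{(3)}(24) − f^{(3)}(8)) = −1/720 · (34560.0 − 3840.00) = -42.6667.
After k=2: 3.59410e+07.
Correction k=3: B_{6}/6! · (f^{(5)}(24) − f^{(5)}(8)) = 1/30240 · (120.000 − 120.000) = 0.00000.
After k=3: 3.59410e+07.
Correction k=4: B_{8}/8! · (f^{(7)}(24) − f^{(7)}(8)) = −1/1209600 · (0.00000 − 0.00000) = 0.00000.

S_4 ≈ 3.59410e+07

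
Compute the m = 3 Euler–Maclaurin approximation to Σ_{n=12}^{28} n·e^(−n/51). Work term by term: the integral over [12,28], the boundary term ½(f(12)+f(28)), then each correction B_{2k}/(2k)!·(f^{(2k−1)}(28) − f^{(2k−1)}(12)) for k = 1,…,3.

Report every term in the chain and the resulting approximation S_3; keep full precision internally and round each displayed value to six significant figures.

S_3 ≈ 225.345

The integral term ∫_12^28 x·e^(−x/51) dx = 212.546.
½[f(12) + f(28)] = ½[9.48406 + 16.1704] = 12.8273.
Integral + boundary = 225.374.
Order-1 term: 1/12 · (0.260448 − 0.604376) = -0.0286607.
After k=1: 225.345.
Order-2 term: −1/720 · (0.000544206 − 0.000840082) = 4.10939e-07.
After k=2: 225.345.
Order-3 term: 1/30240 · (3.79961e-07 − 5.56632e-07) = -5.84231e-12.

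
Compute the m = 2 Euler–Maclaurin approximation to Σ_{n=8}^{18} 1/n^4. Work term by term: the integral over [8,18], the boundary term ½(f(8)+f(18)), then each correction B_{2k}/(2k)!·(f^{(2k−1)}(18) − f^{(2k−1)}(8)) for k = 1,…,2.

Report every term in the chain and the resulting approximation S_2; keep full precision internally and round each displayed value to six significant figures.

S_2 ≈ 0.000730636

Integral: ∫_8^18 1/x^4 dx = 0.000593886.
Endpoint term: (f(8) + f(18))/2 = (0.000244141 + 9.52599e-06)/2 = 0.000126833.
Running total after boundary: 0.000720719.
k=1: B_{2}/(2)! × [f^{(1)}(18) − f^{(1)}(8)] = 1/12 × (-2.11689e-06 − (-0.000122070)) = 9.99612e-06.
Partial sum through k=1: 0.000730715.
k=2: B_{4}/(4)! × [f^{(3)}(18) − f^{(3)}(8)] = −1/720 × (-1.96008e-07 − (-5.72205e-05)) = -7.92006e-08.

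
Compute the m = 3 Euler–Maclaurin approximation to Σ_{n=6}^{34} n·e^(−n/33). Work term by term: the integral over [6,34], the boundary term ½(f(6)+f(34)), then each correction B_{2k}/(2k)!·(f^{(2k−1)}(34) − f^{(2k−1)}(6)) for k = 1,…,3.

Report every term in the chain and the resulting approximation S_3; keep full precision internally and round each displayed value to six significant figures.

S_3 ≈ 292.448

The integral term ∫_6^34 x·e^(−x/33) dx = 283.937.
Boundary: ½(f(6) + f(34)) = ½(5.00252 + 12.1346) = 8.56854.
Running total after boundary: 292.505.
k=1: B_{2}/(2)! × [f^{(1)}(34) − f^{(1)}(6)] = 1/12 × (-0.0108151 − 0.682161) = -0.0577480.
Running total after k=1: 292.448.
k=2: B_{4}/(4)! × [f^{(3)}(34) − f^{(3)}(6)] = −1/720 × (0.000645530 − 0.00215764) = 2.10015e-06.
Running total after k=2: 292.448.
k=3: B_{6}/(6)! × [f^{(5)}(34) − f^{(5)}(6)] = 1/30240 × (1.19467e-06 − 3.38739e-06) = -7.25106e-11.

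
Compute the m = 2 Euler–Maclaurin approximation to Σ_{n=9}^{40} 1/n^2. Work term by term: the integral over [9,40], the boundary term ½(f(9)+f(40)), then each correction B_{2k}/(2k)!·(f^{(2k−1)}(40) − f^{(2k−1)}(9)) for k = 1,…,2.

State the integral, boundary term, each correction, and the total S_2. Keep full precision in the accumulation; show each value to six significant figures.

The integral term ∫_9^40 1/x^2 dx = 0.0861111.
Boundary: ½(f(9) + f(40)) = ½(0.0123457 + 0.000625000) = 0.00648534.
Running total after boundary: 0.0925965.
k=1: B_{2}/(2)! × [f^{(1)}(40) − f^{(1)}(9)] = 1/12 × (-3.12500e-05 − (-0.00274348)) = 0.000226020.
Running total after k=1: 0.0928225.
k=2: B_{4}/(4)! × [f^{(3)}(40) − f^{(3)}(9)] = −1/720 × (-2.34375e-07 − (-0.000406442)) = -5.64177e-07.

S_2 ≈ 0.0928219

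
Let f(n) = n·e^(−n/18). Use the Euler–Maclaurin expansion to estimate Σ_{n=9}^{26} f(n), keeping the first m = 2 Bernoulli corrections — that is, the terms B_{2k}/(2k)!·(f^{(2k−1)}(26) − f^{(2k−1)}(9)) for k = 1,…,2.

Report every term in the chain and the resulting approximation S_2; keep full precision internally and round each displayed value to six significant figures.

∫_9^26 x·e^(−x/18) dx evaluates to 107.959.
Endpoint term: (f(9) + f(26))/2 = (5.45878 + 6.13280)/2 = 5.79579.
Running total after boundary: 113.755.
Correction k=1: B_{2}/2! · (f^{(1)}(26) − f^{(1)}(9)) = 1/12 · (-0.104834 − 0.303265) = -0.0340083.
Partial sum through k=1: 113.721.
Correction k=2: B_{4}/4! · (f^{(3)}(26) − f^{(3)}(9)) = −1/720 · (0.00113247 − 0.00468002) = 4.92716e-06.

S_2 ≈ 113.721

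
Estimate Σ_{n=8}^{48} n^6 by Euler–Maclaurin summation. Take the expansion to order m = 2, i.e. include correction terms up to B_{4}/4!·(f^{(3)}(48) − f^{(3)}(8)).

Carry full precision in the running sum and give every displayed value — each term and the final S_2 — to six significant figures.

S_2 ≈ 9.01094e+10

∫_8^48 x^6 dx evaluates to 8.38666e+10.
Endpoint term: (f(8) + f(48))/2 = (262144 + 1.22306e+10)/2 = 6.11543e+09.
Integral + boundary = 8.99820e+10.
Correction k=1: B_{2}/2! · (f^{(1)}(48) − f^{(1)}(8)) = 1/12 · (1.52882e+09 − 196608) = 1.27386e+08.
Partial sum through k=1: 9.01094e+10.
Correction k=2: B_{4}/4! · (f^{(3)}(48) − f^{(3)}(8)) = −1/720 · (1.32710e+07 − 61440.0) = -18346.7.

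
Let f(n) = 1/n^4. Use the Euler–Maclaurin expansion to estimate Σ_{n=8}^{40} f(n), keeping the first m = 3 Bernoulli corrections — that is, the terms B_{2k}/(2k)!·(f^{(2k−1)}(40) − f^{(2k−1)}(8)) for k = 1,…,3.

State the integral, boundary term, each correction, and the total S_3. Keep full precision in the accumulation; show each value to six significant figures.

The integral term ∫_8^40 1/x^4 dx = 0.000645833.
Boundary: ½(f(8) + f(40)) = ½(0.000244141 + 3.90625e-07) = 0.000122266.
Integral + boundary = 0.000768099.
k=1: B_{2}/(2)! × [f^{(1)}(40) − f^{(1)}(8)] = 1/12 × (-3.90625e-08 − (-0.000122070)) = 1.01693e-05.
After k=1: 0.000778268.
k=2: B_{4}/(4)! × [f^{(3)}(40) − f^{(3)}(8)] = −1/720 × (-7.32422e-10 − (-5.72205e-05)) = -7.94718e-08.
After k=2: 0.000778189.
k=3: B_{6}/(6)! × [f^{(5)}(40) − f^{(5)}(8)] = 1/30240 × (-2.56348e-11 − (-5.00679e-05)) = 1.65568e-09.

S_3 ≈ 0.000778190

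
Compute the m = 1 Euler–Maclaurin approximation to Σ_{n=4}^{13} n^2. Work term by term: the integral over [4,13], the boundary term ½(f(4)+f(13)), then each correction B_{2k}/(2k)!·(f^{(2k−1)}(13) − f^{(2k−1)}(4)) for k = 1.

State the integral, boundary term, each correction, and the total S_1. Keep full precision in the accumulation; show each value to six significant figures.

The integral term ∫_4^13 x^2 dx = 711.000.
½[f(4) + f(13)] = ½[16.0000 + 169.000] = 92.5000.
So far: 803.500.
Correction k=1: B_{2}/2! · (f^{(1)}(13) − f^{(1)}(4)) = 1/12 · (26.0000 − 8.00000) = 1.50000.

S_1 ≈ 805.000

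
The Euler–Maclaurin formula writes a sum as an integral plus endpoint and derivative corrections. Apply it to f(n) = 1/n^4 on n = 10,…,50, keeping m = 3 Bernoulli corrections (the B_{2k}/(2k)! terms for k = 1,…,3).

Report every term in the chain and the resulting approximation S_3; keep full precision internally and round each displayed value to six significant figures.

Integral: ∫_10^50 1/x^4 dx = 0.000330667.
Boundary: ½(f(10) + f(50)) = ½(0.000100000 + 1.60000e-07) = 5.00800e-05.
So far: 0.000380747.
k=1: B_{2}/(2)! × [f^{(1)}(50) − f^{(1)}(10)] = 1/12 × (-1.28000e-08 − (-4.00000e-05)) = 3.33227e-06.
After k=1: 0.000384079.
k=2: B_{4}/(4)! × [f^{(3)}(50) − f^{(3)}(10)] = −1/720 × (-1.53600e-10 − (-1.20000e-05)) = -1.66665e-08.
After k=2: 0.000384062.
k=3: B_{6}/(6)! × [f^{(5)}(50) − f^{(5)}(10)] = 1/30240 × (-3.44064e-12 − (-6.72000e-06)) = 2.22222e-10.

S_3 ≈ 0.000384062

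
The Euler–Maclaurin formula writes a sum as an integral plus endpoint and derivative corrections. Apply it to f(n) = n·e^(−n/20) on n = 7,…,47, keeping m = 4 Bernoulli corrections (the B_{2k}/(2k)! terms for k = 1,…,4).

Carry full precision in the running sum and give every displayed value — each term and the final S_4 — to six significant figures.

S_4 ≈ 257.396

The integral term ∫_7^47 x·e^(−x/20) dx = 252.737.
Boundary: ½(f(7) + f(47)) = ½(4.93282 + 4.48235) = 4.70758.
Integral + boundary = 257.444.
Order-1 term: 1/12 · (-0.128748 − 0.458047) = -0.0488996.
Running total after k=1: 257.396.
Order-2 term: −1/720 · (0.000154975 − 0.00466856) = 6.26887e-06.
Running total after k=2: 257.396.
Order-3 term: 1/30240 · (1.57955e-06 − 2.04800e-05) = -6.25015e-10.
Running total after k=3: 257.396.
Order-4 term: −1/1209600 · (6.92917e-09 − 7.32215e-08) = 5.48052e-14.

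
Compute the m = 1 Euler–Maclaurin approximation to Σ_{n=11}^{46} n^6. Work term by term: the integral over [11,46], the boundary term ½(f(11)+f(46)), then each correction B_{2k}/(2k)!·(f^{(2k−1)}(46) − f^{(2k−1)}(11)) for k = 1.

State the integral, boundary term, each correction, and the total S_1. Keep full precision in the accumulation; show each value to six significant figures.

Integral: ∫_11^46 x^6 dx = 6.22569e+10.
Boundary: ½(f(11) + f(46)) = ½(1.77156e+06 + 9.47430e+09) = 4.73803e+09.
Integral + boundary = 6.69949e+10.
k=1: B_{2}/(2)! × [f^{(1)}(46) − f^{(1)}(11)] = 1/12 × (1.23578e+09 − 966306) = 1.02901e+08.

S_1 ≈ 6.70978e+10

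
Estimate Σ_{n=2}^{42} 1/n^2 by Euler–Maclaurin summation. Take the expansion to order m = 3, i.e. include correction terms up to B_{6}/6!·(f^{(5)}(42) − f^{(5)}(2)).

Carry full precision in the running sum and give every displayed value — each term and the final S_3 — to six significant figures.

The integral term ∫_2^42 1/x^2 dx = 0.476190.
Endpoint term: (f(2) + f(42))/2 = (0.250000 + 0.000566893)/2 = 0.125283.
So far: 0.601474.
Order-1 term: 1/12 · (-2.69949e-05 − (-0.250000)) = 0.0208311.
Running total after k=1: 0.622305.
Order-2 term: −1/720 · (-1.83639e-07 − (-0.750000)) = -0.00104167.
Running total after k=2: 0.621263.
Order-3 term: 1/30240 · (-3.12311e-09 − (-5.62500)) = 0.000186012.

S_3 ≈ 0.621449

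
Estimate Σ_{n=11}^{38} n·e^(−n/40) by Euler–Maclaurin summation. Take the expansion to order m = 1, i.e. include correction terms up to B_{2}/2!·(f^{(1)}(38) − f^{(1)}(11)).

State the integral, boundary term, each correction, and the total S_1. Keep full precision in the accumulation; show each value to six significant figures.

∫_11^38 x·e^(−x/40) dx evaluates to 342.895.
½[f(11) + f(38)] = ½[8.35529 + 14.6962] = 11.5257.
Integral + boundary = 354.421.
Correction k=1: B_{2}/2! · (f^{(1)}(38) − f^{(1)}(11)) = 1/12 · (0.0193371 − 0.550690) = -0.0442794.

S_1 ≈ 354.377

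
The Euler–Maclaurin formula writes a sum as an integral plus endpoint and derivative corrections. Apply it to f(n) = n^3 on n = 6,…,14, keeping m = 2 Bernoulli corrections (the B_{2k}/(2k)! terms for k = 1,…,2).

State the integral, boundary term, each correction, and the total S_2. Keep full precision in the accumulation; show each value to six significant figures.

S_2 ≈ 10800.0

The integral term ∫_6^14 x^3 dx = 9280.00.
Boundary: ½(f(6) + f(14)) = ½(216.000 + 2744.00) = 1480.00.
Integral + boundary = 10760.0.
Correction k=1: B_{2}/2! · (f^{(1)}(14) − f^{(1)}(6)) = 1/12 · (588.000 − 108.000) = 40.0000.
After k=1: 10800.0.
Correction k=2: B_{4}/4! · (f^{(3)}(14) − f^{(3)}(6)) = −1/720 · (6.00000 − 6.00000) = 0.00000.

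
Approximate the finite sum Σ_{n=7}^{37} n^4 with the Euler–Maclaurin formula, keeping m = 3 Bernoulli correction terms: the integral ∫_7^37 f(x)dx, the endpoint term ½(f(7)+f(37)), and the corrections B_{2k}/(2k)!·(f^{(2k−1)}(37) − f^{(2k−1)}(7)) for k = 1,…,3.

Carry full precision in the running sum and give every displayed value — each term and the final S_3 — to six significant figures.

S_3 ≈ 1.48205e+07

The integral term ∫_7^37 x^4 dx = 1.38654e+07.
Endpoint term: (f(7) + f(37))/2 = (2401.00 + 1.87416e+06)/2 = 938281.
Integral + boundary = 1.48037e+07.
Correction k=1: B_{2}/2! · (f^{(1)}(37) − f^{(1)}(7)) = 1/12 · (202612 − 1372.00) = 16770.0.
After k=1: 1.48205e+07.
Correction k=2: B_{4}/4! · (f^{(3)}(37) − f^{(3)}(7)) = −1/720 · (888.000 − 168.000) = -1.00000.
After k=2: 1.48205e+07.
Correction k=3: B_{6}/6! · (f^{(5)}(37) − f^{(5)}(7)) = 1/30240 · (0.00000 − 0.00000) = 0.00000.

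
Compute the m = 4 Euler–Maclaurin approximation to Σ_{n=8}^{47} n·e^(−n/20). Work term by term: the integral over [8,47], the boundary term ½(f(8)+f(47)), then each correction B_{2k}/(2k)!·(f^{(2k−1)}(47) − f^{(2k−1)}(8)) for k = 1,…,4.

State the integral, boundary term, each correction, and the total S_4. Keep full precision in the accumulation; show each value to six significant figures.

S_4 ≈ 252.463

∫_8^47 x·e^(−x/20) dx evaluates to 247.585.
Boundary: ½(f(8) + f(47)) = ½(5.36256 + 4.48235) = 4.92246.
So far: 252.507.
k=1: B_{2}/(2)! × [f^{(1)}(47) − f^{(1)}(8)] = 1/12 × (-0.128748 − 0.402192) = -0.0442450.
After k=1: 252.463.
k=2: B_{4}/(4)! × [f^{(3)}(47) − f^{(3)}(8)] = −1/720 × (0.000154975 − 0.00435708) = 5.83626e-06.
After k=2: 252.463.
k=3: B_{6}/(6)! × [f^{(5)}(47) − f^{(5)}(8)] = 1/30240 × (1.57955e-06 − 1.92717e-05) = -5.85058e-10.
After k=3: 252.463.
k=4: B_{8}/(8)! × [f^{(7)}(47) − f^{(7)}(8)] = −1/1209600 × (6.92917e-09 − 6.91268e-08) = 5.14200e-14.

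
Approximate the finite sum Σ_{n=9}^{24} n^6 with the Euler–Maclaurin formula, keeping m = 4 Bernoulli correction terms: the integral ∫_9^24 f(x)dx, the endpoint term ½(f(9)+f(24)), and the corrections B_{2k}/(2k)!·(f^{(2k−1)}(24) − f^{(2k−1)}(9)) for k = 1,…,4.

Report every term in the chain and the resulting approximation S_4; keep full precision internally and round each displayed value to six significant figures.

S_4 ≈ 7.54294e+08

∫_9^24 x^6 dx evaluates to 6.54527e+08.
Boundary: ½(f(9) + f(24)) = ½(531441 + 1.91103e+08) = 9.58172e+07.
So far: 7.50344e+08.
Order-1 term: 1/12 · (4.77757e+07 − 354294) = 3.95179e+06.
Partial sum through k=1: 7.54296e+08.
Order-2 term: −1/720 · (1.65888e+06 − 87480.0) = -2182.50.
Partial sum through k=2: 7.54294e+08.
Order-3 term: 1/30240 · (17280.0 − 6480.00) = 0.357143.
Partial sum through k=3: 7.54294e+08.
Order-4 term: −1/1209600 · (0.00000 − 0.00000) = 0.00000.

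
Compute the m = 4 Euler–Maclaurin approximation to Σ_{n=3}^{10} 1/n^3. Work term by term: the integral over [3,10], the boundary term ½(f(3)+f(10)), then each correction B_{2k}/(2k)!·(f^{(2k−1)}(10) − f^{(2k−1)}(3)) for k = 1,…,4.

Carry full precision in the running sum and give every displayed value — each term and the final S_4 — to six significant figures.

S_4 ≈ 0.0725314

The integral term ∫_3^10 1/x^3 dx = 0.0505556.
Endpoint term: (f(3) + f(10))/2 = (0.0370370 + 0.00100000)/2 = 0.0190185.
So far: 0.0695741.
Order-1 term: 1/12 · (-0.000300000 − (-0.0370370)) = 0.00306142.
Partial sum through k=1: 0.0726355.
Order-2 term: −1/720 · (-6.00000e-05 − (-0.0823045)) = -0.000114229.
Partial sum through k=2: 0.0725213.
Order-3 term: 1/30240 · (-2.52000e-05 − (-0.384088)) = 1.27005e-05.
Partial sum through k=3: 0.0725340.
Order-4 term: −1/1209600 · (-1.81440e-05 − (-3.07270)) = -2.54025e-06.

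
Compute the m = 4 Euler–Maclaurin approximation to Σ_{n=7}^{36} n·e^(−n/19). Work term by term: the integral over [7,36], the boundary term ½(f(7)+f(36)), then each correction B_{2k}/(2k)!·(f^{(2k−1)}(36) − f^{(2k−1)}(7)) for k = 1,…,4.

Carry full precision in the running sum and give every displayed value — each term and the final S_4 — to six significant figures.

S_4 ≈ 189.718

Integral: ∫_7^36 x·e^(−x/19) dx = 184.638.
½[f(7) + f(36)] = ½[4.84278 + 5.41288] = 5.12783.
Running total after boundary: 189.766.
Order-1 term: 1/12 · (-0.134531 − 0.436943) = -0.0476228.
Running total after k=1: 189.718.
Order-2 term: −1/720 · (0.000460346 − 0.00504320) = 6.36507e-06.
Running total after k=2: 189.718.
Order-3 term: 1/30240 · (3.58270e-06 − 2.45873e-05) = -6.94598e-10.
Running total after k=3: 189.718.
Order-4 term: −1/1209600 · (1.63163e-08 − 9.75196e-08) = 6.71324e-14.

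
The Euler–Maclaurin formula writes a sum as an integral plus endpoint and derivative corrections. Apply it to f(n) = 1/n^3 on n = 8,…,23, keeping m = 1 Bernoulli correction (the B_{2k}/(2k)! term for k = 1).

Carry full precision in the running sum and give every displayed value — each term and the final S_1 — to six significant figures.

Integral: ∫_8^23 1/x^3 dx = 0.00686732.
Boundary: ½(f(8) + f(23)) = ½(0.00195312 + 8.21895e-05) = 0.00101766.
Running total after boundary: 0.00788498.
Correction k=1: B_{2}/2! · (f^{(1)}(23) − f^{(1)}(8)) = 1/12 · (-1.07204e-05 − (-0.000732422)) = 6.01418e-05.

S_1 ≈ 0.00794512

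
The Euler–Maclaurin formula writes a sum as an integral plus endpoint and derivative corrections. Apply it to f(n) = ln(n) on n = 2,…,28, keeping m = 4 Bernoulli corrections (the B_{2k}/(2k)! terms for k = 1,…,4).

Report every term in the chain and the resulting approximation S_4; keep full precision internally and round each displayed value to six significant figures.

∫_2^28 ln(x) dx evaluates to 65.9154.
Endpoint term: (f(2) + f(28))/2 = (0.693147 + 3.33220)/2 = 2.01268.
So far: 67.9281.
Order-1 term: 1/12 · (0.0357143 − 0.500000) = -0.0386905.
Partial sum through k=1: 67.8894.
Order-2 term: −1/720 · (9.11079e-05 − 0.250000) = 0.000347096.
Partial sum through k=2: 67.8898.
Order-3 term: 1/30240 · (1.39451e-06 − 0.750000) = -2.48015e-05.
Partial sum through k=3: 67.8897.
Order-4 term: −1/1209600 · (5.33613e-08 − 5.62500) = 4.65030e-06.

S_4 ≈ 67.8897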